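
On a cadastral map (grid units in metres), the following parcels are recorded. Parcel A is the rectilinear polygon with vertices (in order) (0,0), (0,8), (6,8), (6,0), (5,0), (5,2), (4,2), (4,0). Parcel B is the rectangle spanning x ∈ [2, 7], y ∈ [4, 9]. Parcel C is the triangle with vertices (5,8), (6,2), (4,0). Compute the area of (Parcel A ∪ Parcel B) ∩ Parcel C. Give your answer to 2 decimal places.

|Parcel A ∪ Parcel B| = 55.
|(Parcel A ∪ Parcel B) ∩ Parcel C| = 5.75.

5.75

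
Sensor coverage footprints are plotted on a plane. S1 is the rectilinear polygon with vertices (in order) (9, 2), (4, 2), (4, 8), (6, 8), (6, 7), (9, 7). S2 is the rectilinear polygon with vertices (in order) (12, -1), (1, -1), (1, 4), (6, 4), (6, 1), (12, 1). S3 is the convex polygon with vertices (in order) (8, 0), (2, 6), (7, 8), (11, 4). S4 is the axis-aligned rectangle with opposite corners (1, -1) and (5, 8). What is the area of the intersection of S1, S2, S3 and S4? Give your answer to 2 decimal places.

The intersection is the polygon with vertices (4,4), (5,4), (5,3).
By the shoelace formula its area is 0.50.

0.50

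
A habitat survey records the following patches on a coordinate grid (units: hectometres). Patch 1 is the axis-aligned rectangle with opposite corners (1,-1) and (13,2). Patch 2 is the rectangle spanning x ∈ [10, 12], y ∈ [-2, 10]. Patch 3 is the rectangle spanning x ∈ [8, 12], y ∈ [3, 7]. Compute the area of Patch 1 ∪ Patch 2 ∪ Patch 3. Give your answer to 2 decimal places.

By inclusion–exclusion:
Individual areas: |Patch 1| = 36, |Patch 2| = 24, |Patch 3| = 16.
|Patch 1∩Patch 2|: x∈[10,12], y∈[-1,2] → 2·3 = 6.
|Patch 1∩Patch 3| = 0 (no overlap).
|Patch 2∩Patch 3|: x∈[10,12], y∈[3,7] → 2·4 = 8.
|Patch 1∩Patch 2∩Patch 3| = 0.
|Patch 1 ∪ Patch 2 ∪ Patch 3| = 76 − 14 + 0 = 62.00.

62.00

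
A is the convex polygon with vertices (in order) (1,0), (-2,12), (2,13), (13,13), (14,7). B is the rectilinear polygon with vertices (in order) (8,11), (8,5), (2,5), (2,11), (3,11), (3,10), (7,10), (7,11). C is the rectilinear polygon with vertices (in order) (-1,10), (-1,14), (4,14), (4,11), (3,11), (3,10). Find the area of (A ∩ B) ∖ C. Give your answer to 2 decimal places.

|A ∩ B| = 32.
|(A ∩ B) ∩ C| = 1.
|(A ∩ B) ∖ C| = 32 − 1 = 31.00.

31.00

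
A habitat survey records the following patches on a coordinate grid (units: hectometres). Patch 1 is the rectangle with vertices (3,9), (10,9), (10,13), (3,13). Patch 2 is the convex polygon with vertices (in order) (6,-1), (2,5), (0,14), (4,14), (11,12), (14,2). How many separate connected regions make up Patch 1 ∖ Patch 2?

1

Patch 1 ∖ Patch 2 is a single connected region.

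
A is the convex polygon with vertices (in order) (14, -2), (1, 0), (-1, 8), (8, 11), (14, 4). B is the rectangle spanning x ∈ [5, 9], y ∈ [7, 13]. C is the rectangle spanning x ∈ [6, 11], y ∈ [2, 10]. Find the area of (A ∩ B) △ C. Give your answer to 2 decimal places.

35.94

|A ∩ B| = 13.9167.
|(A ∩ B) ∩ C| = 8.9881.
|(A ∩ B) △ C| = 13.9167 + 40 − 17.9762 = 35.94.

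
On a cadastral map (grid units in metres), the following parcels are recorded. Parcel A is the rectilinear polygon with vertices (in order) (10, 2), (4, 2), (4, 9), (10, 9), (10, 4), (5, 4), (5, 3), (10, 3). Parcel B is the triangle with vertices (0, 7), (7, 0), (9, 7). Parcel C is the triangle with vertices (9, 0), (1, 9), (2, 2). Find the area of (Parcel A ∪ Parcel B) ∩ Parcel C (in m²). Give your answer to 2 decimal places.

14.28

|Parcel A ∪ Parcel B| = 50.5714.
|(Parcel A ∪ Parcel B) ∩ Parcel C| = 14.28.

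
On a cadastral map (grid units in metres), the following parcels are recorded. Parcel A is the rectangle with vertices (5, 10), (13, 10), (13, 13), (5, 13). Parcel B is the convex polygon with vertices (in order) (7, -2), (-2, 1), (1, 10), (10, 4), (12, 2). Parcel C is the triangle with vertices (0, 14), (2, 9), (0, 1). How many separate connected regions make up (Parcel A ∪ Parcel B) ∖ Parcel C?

(Parcel A ∪ Parcel B) ∖ Parcel C splits into 2 disjoint pieces (area 24, area 81.8636).

2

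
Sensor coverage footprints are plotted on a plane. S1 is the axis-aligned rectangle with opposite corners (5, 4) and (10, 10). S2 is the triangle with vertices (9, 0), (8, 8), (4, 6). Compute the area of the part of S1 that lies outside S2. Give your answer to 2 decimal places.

19.52

|S1| = 30, |S1∩S2| = 10.4833.
|S1 ∖ S2| = |S1| − |S1∩S2| = 30 − 10.4833 = 19.52.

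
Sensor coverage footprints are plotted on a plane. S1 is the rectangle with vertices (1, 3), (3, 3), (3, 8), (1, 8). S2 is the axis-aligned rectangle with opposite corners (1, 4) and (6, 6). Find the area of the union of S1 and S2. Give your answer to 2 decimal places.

16.00

By inclusion–exclusion:
Individual areas: |S1| = 10, |S2| = 10.
|S1∩S2|: x∈[1,3], y∈[4,6] → 2·2 = 4.
|S1 ∪ S2| = 20 − 4 = 16.00.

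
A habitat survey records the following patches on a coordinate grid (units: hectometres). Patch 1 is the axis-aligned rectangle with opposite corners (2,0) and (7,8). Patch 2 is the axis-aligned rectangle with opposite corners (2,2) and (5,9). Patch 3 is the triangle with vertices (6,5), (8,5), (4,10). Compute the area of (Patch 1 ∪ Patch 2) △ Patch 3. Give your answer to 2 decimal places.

40.10

|Patch 1 ∪ Patch 2| = 43.
|(Patch 1 ∪ Patch 2) ∩ Patch 3| = 3.95.
|(Patch 1 ∪ Patch 2) △ Patch 3| = 43 + 5 − 7.9 = 40.10.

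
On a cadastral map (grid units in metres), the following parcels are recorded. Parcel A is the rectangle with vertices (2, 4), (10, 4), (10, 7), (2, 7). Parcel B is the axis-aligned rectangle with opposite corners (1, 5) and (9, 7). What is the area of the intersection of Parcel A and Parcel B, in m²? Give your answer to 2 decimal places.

14.00

|Parcel A∩Parcel B|: x∈[2,9], y∈[5,7] → 7·2 = 14.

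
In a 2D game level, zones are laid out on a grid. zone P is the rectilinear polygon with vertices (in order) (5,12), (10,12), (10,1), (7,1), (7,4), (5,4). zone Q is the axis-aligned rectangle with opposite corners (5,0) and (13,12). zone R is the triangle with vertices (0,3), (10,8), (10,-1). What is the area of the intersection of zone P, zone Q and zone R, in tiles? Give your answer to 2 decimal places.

The intersection is the polygon with vertices (10,1), (7,1), (7,4), (5,4), (5,5.5), (10,8).
By the shoelace formula its area is 22.75.

22.75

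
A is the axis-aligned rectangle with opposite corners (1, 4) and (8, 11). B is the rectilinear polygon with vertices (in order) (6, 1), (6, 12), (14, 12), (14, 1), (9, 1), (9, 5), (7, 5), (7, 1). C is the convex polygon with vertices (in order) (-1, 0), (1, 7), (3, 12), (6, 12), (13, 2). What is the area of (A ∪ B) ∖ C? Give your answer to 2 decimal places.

52.13

|A ∪ B| = 116.
|(A ∪ B) ∩ C| = 63.8714.
|(A ∪ B) ∖ C| = 116 − 63.8714 = 52.13.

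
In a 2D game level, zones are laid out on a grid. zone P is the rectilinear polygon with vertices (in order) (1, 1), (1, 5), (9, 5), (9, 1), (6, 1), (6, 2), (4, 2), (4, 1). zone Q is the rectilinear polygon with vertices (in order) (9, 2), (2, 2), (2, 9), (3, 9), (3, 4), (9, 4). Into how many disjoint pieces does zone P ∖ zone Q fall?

3

zone P ∖ zone Q splits into 3 disjoint pieces (area 6, area 6, area 3).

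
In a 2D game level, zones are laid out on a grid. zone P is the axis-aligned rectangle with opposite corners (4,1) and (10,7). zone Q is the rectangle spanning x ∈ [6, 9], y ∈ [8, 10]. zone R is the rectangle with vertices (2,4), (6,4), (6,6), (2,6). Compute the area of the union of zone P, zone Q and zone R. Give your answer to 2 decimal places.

46.00

By inclusion–exclusion:
Individual areas: |zone P| = 36, |zone Q| = 6, |zone R| = 8.
|zone P∩zone Q| = 0 (no overlap).
|zone P∩zone R|: x∈[4,6], y∈[4,6] → 2·2 = 4.
|zone Q∩zone R| = 0 (no overlap).
|zone P∩zone Q∩zone R| = 0.
|zone P ∪ zone Q ∪ zone R| = 50 − 4 + 0 = 46.00.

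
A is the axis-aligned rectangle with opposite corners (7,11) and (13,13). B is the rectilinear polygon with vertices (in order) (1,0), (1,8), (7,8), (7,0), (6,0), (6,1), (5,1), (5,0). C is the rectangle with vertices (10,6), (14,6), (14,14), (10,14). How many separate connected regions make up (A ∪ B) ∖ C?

(A ∪ B) ∖ C splits into 2 disjoint pieces (area 6, area 47).

2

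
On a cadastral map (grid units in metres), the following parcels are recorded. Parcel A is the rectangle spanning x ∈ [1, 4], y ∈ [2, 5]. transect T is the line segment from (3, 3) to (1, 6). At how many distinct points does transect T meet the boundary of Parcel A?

The segment meets the boundary at (1.667,5).

1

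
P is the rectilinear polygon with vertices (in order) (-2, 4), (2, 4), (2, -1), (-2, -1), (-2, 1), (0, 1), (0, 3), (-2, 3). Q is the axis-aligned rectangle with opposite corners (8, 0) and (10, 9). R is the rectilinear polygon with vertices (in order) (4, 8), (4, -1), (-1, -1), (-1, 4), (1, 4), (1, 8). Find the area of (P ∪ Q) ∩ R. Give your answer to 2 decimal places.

|P ∪ Q| = 34.
|(P ∪ Q) ∩ R| = 13.00.

13.00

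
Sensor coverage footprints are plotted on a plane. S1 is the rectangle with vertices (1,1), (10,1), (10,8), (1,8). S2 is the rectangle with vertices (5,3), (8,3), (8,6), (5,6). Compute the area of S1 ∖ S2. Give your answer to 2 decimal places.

|S1∩S2|: x∈[5,8], y∈[3,6] → 3·3 = 9.
|S1| = 63.
|S1 ∖ S2| = |S1| − |S1∩S2| = 63 − 9 = 54.00.

54.00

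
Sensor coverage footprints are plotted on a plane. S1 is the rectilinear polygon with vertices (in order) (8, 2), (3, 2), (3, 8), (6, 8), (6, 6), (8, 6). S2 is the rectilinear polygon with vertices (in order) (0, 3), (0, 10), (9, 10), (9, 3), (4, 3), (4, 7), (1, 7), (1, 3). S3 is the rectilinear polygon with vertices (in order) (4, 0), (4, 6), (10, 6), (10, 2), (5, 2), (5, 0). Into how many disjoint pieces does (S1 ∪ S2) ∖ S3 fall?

1

(S1 ∪ S2) ∖ S3 is a single connected region.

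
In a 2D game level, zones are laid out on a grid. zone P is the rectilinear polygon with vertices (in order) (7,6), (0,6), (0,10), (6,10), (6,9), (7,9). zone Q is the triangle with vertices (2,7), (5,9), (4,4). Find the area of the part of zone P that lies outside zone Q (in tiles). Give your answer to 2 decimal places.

|zone P| = 27, |zone P∩zone Q| = 4.7667.
|zone P ∖ zone Q| = |zone P| − |zone P∩zone Q| = 27 − 4.7667 = 22.23.

22.23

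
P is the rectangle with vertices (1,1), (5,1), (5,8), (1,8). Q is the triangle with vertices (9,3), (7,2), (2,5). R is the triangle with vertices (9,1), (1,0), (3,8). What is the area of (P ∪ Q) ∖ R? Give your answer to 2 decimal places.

|P ∪ Q| = 32.0857.
|(P ∪ Q) ∩ R| = 20.8071.
|(P ∪ Q) ∖ R| = 32.0857 − 20.8071 = 11.28.

11.28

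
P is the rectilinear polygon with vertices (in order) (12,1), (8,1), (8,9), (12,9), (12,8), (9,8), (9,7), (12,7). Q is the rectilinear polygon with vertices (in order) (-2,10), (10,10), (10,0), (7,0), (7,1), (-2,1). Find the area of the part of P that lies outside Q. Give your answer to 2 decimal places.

14.00

|P| = 29, |P∩Q| = 15.
|P ∖ Q| = |P| − |P∩Q| = 29 − 15 = 14.00.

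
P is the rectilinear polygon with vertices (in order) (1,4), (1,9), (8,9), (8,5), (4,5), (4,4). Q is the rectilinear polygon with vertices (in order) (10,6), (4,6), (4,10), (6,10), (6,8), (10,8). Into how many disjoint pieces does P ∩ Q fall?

1

P ∩ Q is a single connected region.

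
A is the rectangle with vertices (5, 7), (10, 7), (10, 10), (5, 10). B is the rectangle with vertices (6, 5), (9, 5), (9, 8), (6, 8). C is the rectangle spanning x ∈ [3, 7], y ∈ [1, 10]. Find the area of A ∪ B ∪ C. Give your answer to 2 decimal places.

49.00

By inclusion–exclusion:
Individual areas: |A| = 15, |B| = 9, |C| = 36.
|A∩B|: x∈[6,9], y∈[7,8] → 3·1 = 3.
|A∩C|: x∈[5,7], y∈[7,10] → 2·3 = 6.
|B∩C|: x∈[6,7], y∈[5,8] → 1·3 = 3.
|A∩B∩C| = 1.
|A ∪ B ∪ C| = 60 − 12 + 1 = 49.00.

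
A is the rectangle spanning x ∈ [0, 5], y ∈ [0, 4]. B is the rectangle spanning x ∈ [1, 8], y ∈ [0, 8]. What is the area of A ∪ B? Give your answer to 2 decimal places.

By inclusion–exclusion:
Individual areas: |A| = 20, |B| = 56.
|A∩B|: x∈[1,5], y∈[0,4] → 4·4 = 16.
|A ∪ B| = 76 − 16 = 60.00.

60.00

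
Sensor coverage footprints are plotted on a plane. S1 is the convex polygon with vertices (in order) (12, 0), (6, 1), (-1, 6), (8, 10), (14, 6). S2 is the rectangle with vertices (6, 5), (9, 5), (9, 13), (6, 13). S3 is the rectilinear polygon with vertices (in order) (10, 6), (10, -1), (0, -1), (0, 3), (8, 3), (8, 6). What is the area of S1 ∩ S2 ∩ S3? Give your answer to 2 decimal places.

The intersection is the polygon with vertices (9,5), (8,5), (8,6), (9,6).
By the shoelace formula its area is 1.00.

1.00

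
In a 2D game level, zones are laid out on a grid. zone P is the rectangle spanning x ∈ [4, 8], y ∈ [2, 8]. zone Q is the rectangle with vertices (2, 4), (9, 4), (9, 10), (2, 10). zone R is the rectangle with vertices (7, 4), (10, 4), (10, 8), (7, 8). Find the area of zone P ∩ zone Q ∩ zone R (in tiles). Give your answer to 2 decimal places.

4.00

The intersection is the polygon with vertices (8,8), (8,4), (7,4), (7,8).
By the shoelace formula its area is 4.00.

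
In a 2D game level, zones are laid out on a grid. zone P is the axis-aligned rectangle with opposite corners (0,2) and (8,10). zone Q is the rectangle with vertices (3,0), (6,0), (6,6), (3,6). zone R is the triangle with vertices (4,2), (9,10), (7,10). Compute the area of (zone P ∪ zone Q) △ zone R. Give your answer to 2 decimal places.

|zone P ∪ zone Q| = 70.
|(zone P ∪ zone Q) ∩ zone R| = 7.2.
|(zone P ∪ zone Q) △ zone R| = 70 + 8 − 14.4 = 63.60.

63.60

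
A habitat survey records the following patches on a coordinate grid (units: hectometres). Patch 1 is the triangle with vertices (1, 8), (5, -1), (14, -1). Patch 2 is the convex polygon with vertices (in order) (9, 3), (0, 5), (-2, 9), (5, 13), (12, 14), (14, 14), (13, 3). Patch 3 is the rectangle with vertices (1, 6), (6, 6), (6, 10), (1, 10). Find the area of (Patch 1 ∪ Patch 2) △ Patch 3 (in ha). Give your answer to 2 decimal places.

|Patch 1 ∪ Patch 2| = 161.0167.
|(Patch 1 ∪ Patch 2) ∩ Patch 3| = 20.
|(Patch 1 ∪ Patch 2) △ Patch 3| = 161.0167 + 20 − 40 = 141.02.

141.02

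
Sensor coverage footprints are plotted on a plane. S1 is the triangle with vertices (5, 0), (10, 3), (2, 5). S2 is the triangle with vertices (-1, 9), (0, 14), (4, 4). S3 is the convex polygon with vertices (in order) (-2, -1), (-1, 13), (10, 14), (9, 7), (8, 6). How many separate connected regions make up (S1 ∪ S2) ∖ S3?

2

(S1 ∪ S2) ∖ S3 splits into 2 disjoint pieces (area 13.7739, area 0.2437).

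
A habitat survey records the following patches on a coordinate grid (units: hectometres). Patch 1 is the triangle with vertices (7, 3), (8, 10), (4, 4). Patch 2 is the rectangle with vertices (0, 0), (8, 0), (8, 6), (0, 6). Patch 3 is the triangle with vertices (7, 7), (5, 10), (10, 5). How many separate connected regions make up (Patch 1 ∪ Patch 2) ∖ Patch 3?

(Patch 1 ∪ Patch 2) ∖ Patch 3 splits into 2 disjoint pieces (area 1.2375, area 50.109).

2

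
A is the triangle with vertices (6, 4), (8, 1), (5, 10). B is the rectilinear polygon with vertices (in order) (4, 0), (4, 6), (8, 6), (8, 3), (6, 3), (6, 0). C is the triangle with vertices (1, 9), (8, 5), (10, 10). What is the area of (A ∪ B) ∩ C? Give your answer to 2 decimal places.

The region (A ∪ B) ∩ C is the polygon with vertices (5.091,9.454), (5.179,9.464), (6.333,6), (8,6), (8,5), (5.605,6.368).
By the shoelace formula its area is 2.08.

2.08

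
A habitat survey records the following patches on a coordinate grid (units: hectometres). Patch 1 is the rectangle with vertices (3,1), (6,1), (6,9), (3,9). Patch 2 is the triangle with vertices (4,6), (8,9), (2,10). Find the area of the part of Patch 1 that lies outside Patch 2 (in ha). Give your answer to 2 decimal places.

|Patch 1| = 24, |Patch 1∩Patch 2| = 6.5.
|Patch 1 ∖ Patch 2| = |Patch 1| − |Patch 1∩Patch 2| = 24 − 6.5 = 17.50.

17.50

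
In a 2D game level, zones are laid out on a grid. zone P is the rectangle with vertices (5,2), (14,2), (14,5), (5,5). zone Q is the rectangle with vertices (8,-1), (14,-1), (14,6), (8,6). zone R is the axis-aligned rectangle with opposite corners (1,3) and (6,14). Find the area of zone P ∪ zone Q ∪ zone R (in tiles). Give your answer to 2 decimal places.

By inclusion–exclusion:
Individual areas: |zone P| = 27, |zone Q| = 42, |zone R| = 55.
|zone P∩zone Q|: x∈[8,14], y∈[2,5] → 6·3 = 18.
|zone P∩zone R|: x∈[5,6], y∈[3,5] → 1·2 = 2.
|zone Q∩zone R| = 0 (no overlap).
|zone P∩zone Q∩zone R| = 0.
|zone P ∪ zone Q ∪ zone R| = 124 − 20 + 0 = 104.00.

104.00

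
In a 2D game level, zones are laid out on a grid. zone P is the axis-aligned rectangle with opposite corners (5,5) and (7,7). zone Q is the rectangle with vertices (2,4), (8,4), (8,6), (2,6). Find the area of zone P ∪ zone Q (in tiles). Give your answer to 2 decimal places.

By inclusion–exclusion:
Individual areas: |zone P| = 4, |zone Q| = 12.
|zone P∩zone Q|: x∈[5,7], y∈[5,6] → 2·1 = 2.
|zone P ∪ zone Q| = 16 − 2 = 14.00.

14.00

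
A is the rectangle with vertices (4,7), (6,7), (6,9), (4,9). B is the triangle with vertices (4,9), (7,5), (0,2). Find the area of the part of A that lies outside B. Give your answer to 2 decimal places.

|A| = 4, |A∩B| = 1.5.
|A ∖ B| = |A| − |A∩B| = 4 − 1.5 = 2.50.

2.50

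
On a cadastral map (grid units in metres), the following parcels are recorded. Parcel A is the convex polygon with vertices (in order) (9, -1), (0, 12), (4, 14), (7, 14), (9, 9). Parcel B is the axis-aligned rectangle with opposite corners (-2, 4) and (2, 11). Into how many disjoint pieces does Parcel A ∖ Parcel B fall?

1

Parcel A ∖ Parcel B is a single connected region.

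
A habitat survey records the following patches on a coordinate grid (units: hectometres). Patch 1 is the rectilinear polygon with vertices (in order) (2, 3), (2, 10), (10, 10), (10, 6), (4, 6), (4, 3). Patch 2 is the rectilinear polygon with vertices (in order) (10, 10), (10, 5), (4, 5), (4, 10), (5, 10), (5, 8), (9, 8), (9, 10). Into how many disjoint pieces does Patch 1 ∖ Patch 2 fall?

Patch 1 ∖ Patch 2 splits into 2 disjoint pieces (area 14, area 8).

2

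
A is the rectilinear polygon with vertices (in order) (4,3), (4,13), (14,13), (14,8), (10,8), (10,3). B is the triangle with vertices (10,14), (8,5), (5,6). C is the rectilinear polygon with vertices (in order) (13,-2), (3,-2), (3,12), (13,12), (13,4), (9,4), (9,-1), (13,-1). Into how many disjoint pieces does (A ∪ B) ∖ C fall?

(A ∪ B) ∖ C splits into 2 disjoint pieces (area 14.2014, area 1).

2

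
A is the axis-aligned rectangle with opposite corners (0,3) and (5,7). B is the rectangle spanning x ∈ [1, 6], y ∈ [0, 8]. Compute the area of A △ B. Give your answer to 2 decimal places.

28.00

|A∩B|: x∈[1,5], y∈[3,7] → 4·4 = 16.
|A △ B| = |A| + |B| − 2·|A∩B| = 20 + 40 − 32 = 28.00.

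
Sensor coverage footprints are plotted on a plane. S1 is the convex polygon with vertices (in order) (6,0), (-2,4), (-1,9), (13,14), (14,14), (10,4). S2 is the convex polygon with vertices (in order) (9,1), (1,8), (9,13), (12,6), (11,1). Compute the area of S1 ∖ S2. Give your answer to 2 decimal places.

62.01

|S1| = 121.5, |S1∩S2| = 59.4874.
|S1 ∖ S2| = |S1| − |S1∩S2| = 121.5 − 59.4874 = 62.01.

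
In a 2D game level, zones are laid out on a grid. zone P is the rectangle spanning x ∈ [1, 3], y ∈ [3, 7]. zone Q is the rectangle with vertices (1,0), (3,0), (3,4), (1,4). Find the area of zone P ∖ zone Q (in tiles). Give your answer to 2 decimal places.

|zone P∩zone Q|: x∈[1,3], y∈[3,4] → 2·1 = 2.
|zone P| = 8.
|zone P ∖ zone Q| = |zone P| − |zone P∩zone Q| = 8 − 2 = 6.00.

6.00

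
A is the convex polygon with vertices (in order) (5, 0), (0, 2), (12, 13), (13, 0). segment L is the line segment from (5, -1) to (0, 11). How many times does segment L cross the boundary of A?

2

The segment meets the boundary at (2.714,4.487), (4.5,0.2).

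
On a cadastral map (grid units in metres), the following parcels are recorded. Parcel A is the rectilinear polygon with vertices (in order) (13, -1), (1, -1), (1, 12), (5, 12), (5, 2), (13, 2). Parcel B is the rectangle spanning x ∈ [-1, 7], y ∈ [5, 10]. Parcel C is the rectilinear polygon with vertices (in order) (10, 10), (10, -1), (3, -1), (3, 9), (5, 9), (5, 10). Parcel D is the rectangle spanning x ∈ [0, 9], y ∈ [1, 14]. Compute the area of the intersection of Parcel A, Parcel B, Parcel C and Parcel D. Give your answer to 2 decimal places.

8.00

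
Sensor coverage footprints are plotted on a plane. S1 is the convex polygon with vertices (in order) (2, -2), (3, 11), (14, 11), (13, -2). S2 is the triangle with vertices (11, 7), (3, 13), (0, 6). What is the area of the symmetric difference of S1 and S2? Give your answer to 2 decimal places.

|S1| = 143, |S2| = 37, |S1∩S2| = 25.108.
|S1 △ S2| = |S1| + |S2| − 2·|S1∩S2| = 143 + 37 − 50.216 = 129.78.

129.78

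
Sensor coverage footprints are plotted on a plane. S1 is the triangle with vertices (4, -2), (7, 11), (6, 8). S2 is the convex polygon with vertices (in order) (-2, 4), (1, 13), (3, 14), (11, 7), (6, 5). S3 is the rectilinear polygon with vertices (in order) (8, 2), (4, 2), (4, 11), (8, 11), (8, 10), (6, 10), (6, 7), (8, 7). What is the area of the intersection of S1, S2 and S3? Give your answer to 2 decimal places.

0.65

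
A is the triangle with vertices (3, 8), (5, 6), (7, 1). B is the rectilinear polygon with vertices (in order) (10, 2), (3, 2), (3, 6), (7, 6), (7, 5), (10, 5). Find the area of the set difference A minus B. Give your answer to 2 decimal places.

0.94

|A| = 3, |A∩B| = 2.0571.
|A ∖ B| = |A| − |A∩B| = 3 − 2.0571 = 0.94.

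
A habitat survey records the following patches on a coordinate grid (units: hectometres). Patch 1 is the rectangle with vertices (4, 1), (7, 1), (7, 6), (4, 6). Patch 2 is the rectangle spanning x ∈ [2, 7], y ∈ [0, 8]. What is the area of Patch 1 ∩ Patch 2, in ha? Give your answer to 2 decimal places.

|Patch 1∩Patch 2|: x∈[4,7], y∈[1,6] → 3·5 = 15.

15.00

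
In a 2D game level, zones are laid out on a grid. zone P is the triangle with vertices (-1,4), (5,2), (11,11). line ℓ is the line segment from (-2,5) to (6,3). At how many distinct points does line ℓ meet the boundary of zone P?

2

The segment meets the boundary at (5.714,3.071), (-0.1,4.525).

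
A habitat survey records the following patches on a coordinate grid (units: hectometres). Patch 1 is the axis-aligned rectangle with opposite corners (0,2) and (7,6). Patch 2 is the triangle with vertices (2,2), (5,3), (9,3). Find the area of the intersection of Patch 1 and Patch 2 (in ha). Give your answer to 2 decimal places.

1.71

The intersection is the polygon with vertices (7,2.714), (2,2), (5,3), (7,3).
By the shoelace formula its area is 1.71.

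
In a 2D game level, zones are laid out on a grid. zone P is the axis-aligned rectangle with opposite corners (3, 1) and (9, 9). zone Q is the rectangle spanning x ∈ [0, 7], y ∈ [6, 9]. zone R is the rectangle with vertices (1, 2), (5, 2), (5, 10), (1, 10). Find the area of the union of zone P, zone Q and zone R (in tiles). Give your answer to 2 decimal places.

69.00

By inclusion–exclusion:
Individual areas: |zone P| = 48, |zone Q| = 21, |zone R| = 32.
|zone P∩zone Q|: x∈[3,7], y∈[6,9] → 4·3 = 12.
|zone P∩zone R|: x∈[3,5], y∈[2,9] → 2·7 = 14.
|zone Q∩zone R|: x∈[1,5], y∈[6,9] → 4·3 = 12.
|zone P∩zone Q∩zone R| = 6.
|zone P ∪ zone Q ∪ zone R| = 101 − 38 + 6 = 69.00.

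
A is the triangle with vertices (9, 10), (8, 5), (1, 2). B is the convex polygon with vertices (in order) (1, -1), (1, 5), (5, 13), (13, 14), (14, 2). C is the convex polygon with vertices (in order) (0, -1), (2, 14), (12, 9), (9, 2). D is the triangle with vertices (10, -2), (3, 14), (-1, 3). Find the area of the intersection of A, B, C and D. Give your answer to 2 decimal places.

8.80

The intersection is the polygon with vertices (6.043,7.043), (7.105,4.617), (1.103,2.044), (1.062,2.062).
By the shoelace formula its area is 8.80.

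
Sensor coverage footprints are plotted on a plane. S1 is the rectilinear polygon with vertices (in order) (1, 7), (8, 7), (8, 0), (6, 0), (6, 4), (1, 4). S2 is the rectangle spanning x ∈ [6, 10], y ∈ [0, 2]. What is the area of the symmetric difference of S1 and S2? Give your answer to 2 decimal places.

|S1| = 29, |S2| = 8, |S1∩S2| = 4.
|S1 △ S2| = |S1| + |S2| − 2·|S1∩S2| = 29 + 8 − 8 = 29.00.

29.00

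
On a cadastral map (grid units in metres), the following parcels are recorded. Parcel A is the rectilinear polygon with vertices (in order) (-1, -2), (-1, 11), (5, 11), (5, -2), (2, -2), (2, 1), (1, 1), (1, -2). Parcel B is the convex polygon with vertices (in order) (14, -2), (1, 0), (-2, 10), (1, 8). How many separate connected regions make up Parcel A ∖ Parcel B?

Parcel A ∖ Parcel B splits into 3 disjoint pieces (area 10.6667, area 22.8205, area 4.8462).

3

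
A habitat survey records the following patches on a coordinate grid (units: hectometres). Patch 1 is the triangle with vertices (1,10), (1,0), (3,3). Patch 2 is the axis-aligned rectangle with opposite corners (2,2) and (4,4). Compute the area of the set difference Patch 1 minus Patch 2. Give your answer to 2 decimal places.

|Patch 1| = 10, |Patch 1∩Patch 2| = 1.5238.
|Patch 1 ∖ Patch 2| = |Patch 1| − |Patch 1∩Patch 2| = 10 − 1.5238 = 8.48.

8.48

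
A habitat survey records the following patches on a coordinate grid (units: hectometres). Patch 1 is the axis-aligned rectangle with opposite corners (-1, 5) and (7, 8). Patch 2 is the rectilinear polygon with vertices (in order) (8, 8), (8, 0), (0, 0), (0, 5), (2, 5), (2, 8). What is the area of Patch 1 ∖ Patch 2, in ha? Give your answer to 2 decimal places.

|Patch 1| = 24, |Patch 1∩Patch 2| = 15.
|Patch 1 ∖ Patch 2| = |Patch 1| − |Patch 1∩Patch 2| = 24 − 15 = 9.00.

9.00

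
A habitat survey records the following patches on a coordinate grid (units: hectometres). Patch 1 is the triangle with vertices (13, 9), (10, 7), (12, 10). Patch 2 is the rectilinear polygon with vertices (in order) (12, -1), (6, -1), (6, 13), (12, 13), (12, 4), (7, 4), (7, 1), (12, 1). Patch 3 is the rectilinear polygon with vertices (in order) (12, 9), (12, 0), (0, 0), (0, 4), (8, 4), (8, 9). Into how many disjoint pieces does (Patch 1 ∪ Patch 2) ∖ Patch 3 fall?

(Patch 1 ∪ Patch 2) ∖ Patch 3 splits into 2 disjoint pieces (area 34.8333, area 6).

2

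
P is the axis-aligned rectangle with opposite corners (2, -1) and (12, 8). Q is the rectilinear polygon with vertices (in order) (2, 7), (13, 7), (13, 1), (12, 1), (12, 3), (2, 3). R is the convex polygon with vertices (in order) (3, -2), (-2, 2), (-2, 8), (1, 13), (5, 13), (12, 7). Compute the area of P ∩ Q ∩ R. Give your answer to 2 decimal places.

32.00

The intersection is the polygon with vertices (2,3), (2,7), (12,7), (8,3).
By the shoelace formula its area is 32.00.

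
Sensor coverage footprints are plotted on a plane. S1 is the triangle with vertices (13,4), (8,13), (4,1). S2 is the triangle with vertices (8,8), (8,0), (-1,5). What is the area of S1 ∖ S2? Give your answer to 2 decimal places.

31.98

|S1| = 48, |S1∩S2| = 16.0156.
|S1 ∖ S2| = |S1| − |S1∩S2| = 48 − 16.0156 = 31.98.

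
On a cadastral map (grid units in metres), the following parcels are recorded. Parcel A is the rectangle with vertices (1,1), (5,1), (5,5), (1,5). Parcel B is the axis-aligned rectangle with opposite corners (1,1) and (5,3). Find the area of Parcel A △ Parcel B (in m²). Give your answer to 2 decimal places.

|Parcel A∩Parcel B|: x∈[1,5], y∈[1,3] → 4·2 = 8.
|Parcel A △ Parcel B| = |Parcel A| + |Parcel B| − 2·|Parcel A∩Parcel B| = 16 + 8 − 16 = 8.00.

8.00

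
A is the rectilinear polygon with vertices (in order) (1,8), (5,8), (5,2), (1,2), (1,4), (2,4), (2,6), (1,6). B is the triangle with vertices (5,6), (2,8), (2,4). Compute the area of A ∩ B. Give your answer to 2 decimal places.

6.00

The intersection is the polygon with vertices (2,6), (2,8), (5,6), (2,4).
By the shoelace formula its area is 6.00.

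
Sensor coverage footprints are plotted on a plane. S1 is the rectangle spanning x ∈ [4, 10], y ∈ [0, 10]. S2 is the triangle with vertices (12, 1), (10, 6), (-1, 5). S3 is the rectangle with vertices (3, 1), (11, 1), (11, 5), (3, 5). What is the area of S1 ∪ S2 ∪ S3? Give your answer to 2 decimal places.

72.89

By inclusion–exclusion:
Individual areas: |S1| = 60, |S2| = 28.5, |S3| = 32.
|S1∩S2| = 19.1329.
|S1∩S3|: x∈[4,10], y∈[1,5] → 6·4 = 24.
|S2∩S3| = 19.2423.
|S1∩S2∩S3| = 14.7692.
|S1 ∪ S2 ∪ S3| = 120.5 − 62.3752 + 14.7692 = 72.89.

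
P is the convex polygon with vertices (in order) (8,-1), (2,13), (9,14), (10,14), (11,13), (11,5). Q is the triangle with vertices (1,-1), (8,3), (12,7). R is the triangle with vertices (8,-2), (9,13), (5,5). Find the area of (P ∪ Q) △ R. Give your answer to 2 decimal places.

|P ∪ Q| = 82.4746.
|(P ∪ Q) ∩ R| = 23.3545.
|(P ∪ Q) △ R| = 82.4746 + 26 − 46.709 = 61.77.

61.77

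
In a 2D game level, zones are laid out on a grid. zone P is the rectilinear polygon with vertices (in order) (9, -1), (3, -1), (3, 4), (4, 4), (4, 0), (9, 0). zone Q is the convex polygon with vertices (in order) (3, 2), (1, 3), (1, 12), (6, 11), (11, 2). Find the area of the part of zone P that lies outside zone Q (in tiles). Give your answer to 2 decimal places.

|zone P| = 10, |zone P∩zone Q| = 2.
|zone P ∖ zone Q| = |zone P| − |zone P∩zone Q| = 10 − 2 = 8.00.

8.00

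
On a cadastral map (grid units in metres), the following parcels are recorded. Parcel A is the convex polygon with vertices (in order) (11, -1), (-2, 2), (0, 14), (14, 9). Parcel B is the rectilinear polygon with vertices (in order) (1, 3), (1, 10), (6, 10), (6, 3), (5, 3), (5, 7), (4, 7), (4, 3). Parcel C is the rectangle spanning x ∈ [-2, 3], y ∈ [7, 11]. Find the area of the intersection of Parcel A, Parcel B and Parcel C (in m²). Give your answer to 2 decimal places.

The intersection is the polygon with vertices (3,10), (3,7), (1,7), (1,10).
By the shoelace formula its area is 6.00.

6.00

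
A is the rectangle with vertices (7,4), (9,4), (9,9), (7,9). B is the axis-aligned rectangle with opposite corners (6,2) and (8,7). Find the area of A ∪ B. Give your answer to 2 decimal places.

17.00

By inclusion–exclusion:
Individual areas: |A| = 10, |B| = 10.
|A∩B|: x∈[7,8], y∈[4,7] → 1·3 = 3.
|A ∪ B| = 20 − 3 = 17.00.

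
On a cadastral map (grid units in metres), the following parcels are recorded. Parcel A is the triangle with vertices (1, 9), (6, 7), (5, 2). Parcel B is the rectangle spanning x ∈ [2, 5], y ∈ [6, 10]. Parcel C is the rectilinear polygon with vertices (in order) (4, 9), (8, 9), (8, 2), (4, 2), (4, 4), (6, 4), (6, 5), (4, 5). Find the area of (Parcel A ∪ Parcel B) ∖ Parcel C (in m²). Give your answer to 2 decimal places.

|Parcel A ∪ Parcel B| = 19.9464.
|(Parcel A ∪ Parcel B) ∩ Parcel C| = 7.325.
|(Parcel A ∪ Parcel B) ∖ Parcel C| = 19.9464 − 7.325 = 12.62.

12.62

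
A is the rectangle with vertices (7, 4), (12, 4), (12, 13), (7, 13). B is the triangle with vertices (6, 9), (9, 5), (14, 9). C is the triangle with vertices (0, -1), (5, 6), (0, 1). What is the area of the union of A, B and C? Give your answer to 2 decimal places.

52.27

By inclusion–exclusion:
Individual areas: |A| = 45, |B| = 16, |C| = 5.
|A∩B| = 13.7333.
|A∩C| = 0.
|B∩C| = 0.
|A∩B∩C| = 0.
|A ∪ B ∪ C| = 66 − 13.7333 + 0 = 52.27.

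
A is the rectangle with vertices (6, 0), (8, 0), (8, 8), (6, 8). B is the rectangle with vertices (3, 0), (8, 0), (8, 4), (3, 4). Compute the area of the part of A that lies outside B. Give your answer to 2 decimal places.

8.00

|A∩B|: x∈[6,8], y∈[0,4] → 2·4 = 8.
|A| = 16.
|A ∖ B| = |A| − |A∩B| = 16 − 8 = 8.00.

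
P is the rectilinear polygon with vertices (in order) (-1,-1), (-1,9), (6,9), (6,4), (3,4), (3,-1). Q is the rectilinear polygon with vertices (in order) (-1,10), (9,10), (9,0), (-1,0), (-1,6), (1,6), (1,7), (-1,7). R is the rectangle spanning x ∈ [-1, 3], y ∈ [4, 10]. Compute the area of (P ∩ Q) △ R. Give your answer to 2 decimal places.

37.00

|P ∩ Q| = 49.
|(P ∩ Q) ∩ R| = 18.
|(P ∩ Q) △ R| = 49 + 24 − 36 = 37.00.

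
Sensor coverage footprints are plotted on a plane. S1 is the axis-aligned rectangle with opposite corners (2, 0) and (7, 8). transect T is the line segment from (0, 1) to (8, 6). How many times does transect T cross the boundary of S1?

2

The segment meets the boundary at (7,5.375), (2,2.25).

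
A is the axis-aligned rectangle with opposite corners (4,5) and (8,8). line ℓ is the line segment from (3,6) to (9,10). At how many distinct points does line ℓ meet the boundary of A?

The segment meets the boundary at (6,8), (4,6.667).

2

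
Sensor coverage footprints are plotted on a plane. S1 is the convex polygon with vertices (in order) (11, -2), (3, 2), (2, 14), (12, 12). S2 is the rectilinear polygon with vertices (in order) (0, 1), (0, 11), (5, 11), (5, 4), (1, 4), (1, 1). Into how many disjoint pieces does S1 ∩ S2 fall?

1

S1 ∩ S2 is a single connected region.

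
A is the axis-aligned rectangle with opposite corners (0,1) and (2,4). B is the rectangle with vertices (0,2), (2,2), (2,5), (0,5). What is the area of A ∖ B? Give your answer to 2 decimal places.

2.00

|A∩B|: x∈[0,2], y∈[2,4] → 2·2 = 4.
|A| = 6.
|A ∖ B| = |A| − |A∩B| = 6 − 4 = 2.00.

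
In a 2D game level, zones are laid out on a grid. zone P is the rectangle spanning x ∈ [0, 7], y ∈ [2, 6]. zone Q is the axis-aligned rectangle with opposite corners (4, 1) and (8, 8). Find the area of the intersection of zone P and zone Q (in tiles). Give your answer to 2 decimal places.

|zone P∩zone Q|: x∈[4,7], y∈[2,6] → 3·4 = 12.

12.00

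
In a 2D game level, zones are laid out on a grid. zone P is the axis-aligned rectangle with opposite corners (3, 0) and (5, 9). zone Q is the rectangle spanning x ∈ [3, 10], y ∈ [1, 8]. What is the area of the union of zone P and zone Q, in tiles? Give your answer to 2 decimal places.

53.00

By inclusion–exclusion:
Individual areas: |zone P| = 18, |zone Q| = 49.
|zone P∩zone Q|: x∈[3,5], y∈[1,8] → 2·7 = 14.
|zone P ∪ zone Q| = 67 − 14 = 53.00.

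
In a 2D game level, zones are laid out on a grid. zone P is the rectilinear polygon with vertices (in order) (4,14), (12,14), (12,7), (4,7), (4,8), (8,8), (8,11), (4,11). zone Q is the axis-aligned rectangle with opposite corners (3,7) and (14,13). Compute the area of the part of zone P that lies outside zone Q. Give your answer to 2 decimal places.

8.00

|zone P| = 44, |zone P∩zone Q| = 36.
|zone P ∖ zone Q| = |zone P| − |zone P∩zone Q| = 44 − 36 = 8.00.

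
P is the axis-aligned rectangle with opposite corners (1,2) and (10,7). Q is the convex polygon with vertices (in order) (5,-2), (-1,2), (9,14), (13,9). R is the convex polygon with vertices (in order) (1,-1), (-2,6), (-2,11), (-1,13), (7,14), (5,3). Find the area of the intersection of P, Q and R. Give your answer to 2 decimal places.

18.14

The intersection is the polygon with vertices (1,2), (1,4.4), (3.167,7), (5.727,7), (5,3), (4,2).
By the shoelace formula its area is 18.14.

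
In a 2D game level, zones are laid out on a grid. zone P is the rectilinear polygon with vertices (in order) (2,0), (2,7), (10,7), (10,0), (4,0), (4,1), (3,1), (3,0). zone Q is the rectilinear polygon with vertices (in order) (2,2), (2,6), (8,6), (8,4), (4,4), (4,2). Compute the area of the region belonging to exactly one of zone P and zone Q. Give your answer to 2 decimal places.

39.00

|zone P| = 55, |zone Q| = 16, |zone P∩zone Q| = 16.
|zone P △ zone Q| = |zone P| + |zone Q| − 2·|zone P∩zone Q| = 55 + 16 − 32 = 39.00.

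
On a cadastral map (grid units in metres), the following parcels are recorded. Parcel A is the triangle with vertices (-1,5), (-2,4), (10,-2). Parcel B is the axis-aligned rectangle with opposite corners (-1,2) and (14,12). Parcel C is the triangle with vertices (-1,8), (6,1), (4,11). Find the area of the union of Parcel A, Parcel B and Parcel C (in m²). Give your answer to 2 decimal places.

154.58

By inclusion–exclusion:
Individual areas: |Parcel A| = 9, |Parcel B| = 150, |Parcel C| = 28.
|Parcel A∩Parcel B| = 4.8214.
|Parcel A∩Parcel C| = 0.
|Parcel B∩Parcel C| = 27.6.
|Parcel A∩Parcel B∩Parcel C| = 0.
|Parcel A ∪ Parcel B ∪ Parcel C| = 187 − 32.4214 + 0 = 154.58.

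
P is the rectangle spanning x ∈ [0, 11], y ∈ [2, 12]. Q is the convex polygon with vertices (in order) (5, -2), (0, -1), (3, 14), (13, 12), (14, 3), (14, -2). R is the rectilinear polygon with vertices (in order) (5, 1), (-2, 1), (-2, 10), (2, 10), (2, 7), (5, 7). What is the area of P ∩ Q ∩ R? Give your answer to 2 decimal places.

19.90

The intersection is the polygon with vertices (0.6,2), (2,9), (2,7), (5,7), (5,2).
By the shoelace formula its area is 19.90.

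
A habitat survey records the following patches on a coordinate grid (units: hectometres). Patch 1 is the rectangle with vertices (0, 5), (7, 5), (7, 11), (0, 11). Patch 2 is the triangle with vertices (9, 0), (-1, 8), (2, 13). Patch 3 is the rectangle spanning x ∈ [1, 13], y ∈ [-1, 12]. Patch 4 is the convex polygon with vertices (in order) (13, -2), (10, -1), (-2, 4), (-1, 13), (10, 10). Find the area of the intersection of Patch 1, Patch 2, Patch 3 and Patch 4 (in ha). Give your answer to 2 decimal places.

20.93

The intersection is the polygon with vertices (2.75,5), (1,6.4), (1,11), (3.077,11), (6.308,5).
By the shoelace formula its area is 20.93.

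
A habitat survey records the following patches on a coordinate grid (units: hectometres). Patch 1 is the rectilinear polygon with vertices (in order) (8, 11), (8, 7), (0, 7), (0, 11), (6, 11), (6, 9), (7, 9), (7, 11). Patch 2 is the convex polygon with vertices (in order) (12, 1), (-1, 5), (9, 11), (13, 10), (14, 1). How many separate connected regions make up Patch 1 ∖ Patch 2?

2

Patch 1 ∖ Patch 2 splits into 2 disjoint pieces (area 0.9, area 19.9667).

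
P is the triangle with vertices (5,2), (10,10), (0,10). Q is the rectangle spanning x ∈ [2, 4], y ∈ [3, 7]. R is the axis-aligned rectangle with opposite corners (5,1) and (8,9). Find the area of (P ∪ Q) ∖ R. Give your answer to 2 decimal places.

|P ∪ Q| = 44.4.
|(P ∪ Q) ∩ R| = 13.8.
|(P ∪ Q) ∖ R| = 44.4 − 13.8 = 30.60.

30.60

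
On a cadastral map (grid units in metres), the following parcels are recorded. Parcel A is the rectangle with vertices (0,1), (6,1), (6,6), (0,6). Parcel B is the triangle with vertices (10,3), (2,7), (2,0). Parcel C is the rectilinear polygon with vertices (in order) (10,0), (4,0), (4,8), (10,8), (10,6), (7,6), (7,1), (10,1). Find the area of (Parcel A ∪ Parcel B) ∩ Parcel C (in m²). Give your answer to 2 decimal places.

|Parcel A ∪ Parcel B| = 39.3333.
|(Parcel A ∪ Parcel B) ∩ Parcel C| = 13.15.

13.15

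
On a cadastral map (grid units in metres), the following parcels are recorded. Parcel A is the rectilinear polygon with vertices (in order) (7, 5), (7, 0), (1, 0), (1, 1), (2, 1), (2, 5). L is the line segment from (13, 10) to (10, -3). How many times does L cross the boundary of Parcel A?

0

The segment lies entirely outside Parcel A and never meets its boundary.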